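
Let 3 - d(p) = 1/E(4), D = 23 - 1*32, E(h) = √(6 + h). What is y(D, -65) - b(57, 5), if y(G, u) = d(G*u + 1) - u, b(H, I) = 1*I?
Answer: 63 - √10/10 ≈ 62.684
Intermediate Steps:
D = -9 (D = 23 - 32 = -9)
b(H, I) = I
d(p) = 3 - √10/10 (d(p) = 3 - 1/(√(6 + 4)) = 3 - 1/(√10) = 3 - √10/10)
y(G, u) = 3 - u - √10/10 (y(G, u) = (3 - √10/10) - u = 3 - u - √10/10)
y(D, -65) - b(57, 5) = (3 - 1*(-65) - √10/10) - 1*5 = (3 + 65 - √10/10) - 5 = (68 - √10/10) - 5 = 63 - √10/10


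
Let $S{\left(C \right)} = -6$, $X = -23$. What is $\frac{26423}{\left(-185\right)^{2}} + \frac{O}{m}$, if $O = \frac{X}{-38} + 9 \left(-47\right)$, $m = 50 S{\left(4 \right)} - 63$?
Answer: $\frac{913824337}{472099650} \approx 1.9357$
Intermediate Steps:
$m = -363$ ($m = 50 \left(-6\right) - 63 = -300 - 63 = -363$)
$O = - \frac{16051}{38}$ ($O = - \frac{23}{-38} + 9 \left(-47\right) = \left(-23\right) \left(- \frac{1}{38}\right) - 423 = \frac{23}{38} - 423 = - \frac{16051}{38} \approx -422.39$)
$\frac{26423}{\left(-185\right)^{2}} + \frac{O}{m} = \frac{26423}{\left(-185\right)^{2}} - \frac{16051}{38 \left(-363\right)} = \frac{26423}{34225} - - \frac{16051}{13794} = 26423 \cdot \frac{1}{34225} + \frac{16051}{13794} = \frac{26423}{34225} + \frac{16051}{13794} = \frac{913824337}{472099650}$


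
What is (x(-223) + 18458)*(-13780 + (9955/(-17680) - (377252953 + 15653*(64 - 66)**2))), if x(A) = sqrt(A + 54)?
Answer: -12313669266792619/1768 - 1334236565911*I/272 ≈ -6.9647e+12 - 4.9053e+9*I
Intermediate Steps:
x(A) = sqrt(54 + A)
(x(-223) + 18458)*(-13780 + (9955/(-17680) - (377252953 + 15653*(64 - 66)**2))) = (sqrt(54 - 223) + 18458)*(-13780 + (9955/(-17680) - (377252953 + 15653*(64 - 66)**2))) = (sqrt(-169) + 18458)*(-13780 + (9955*(-1/17680) - 15653/(1/((-2)**2 + 24101)))) = (13*I + 18458)*(-13780 + (-1991/3536 - 15653/(1/(4 + 24101)))) = (18458 + 13*I)*(-13780 + (-1991/3536 - 15653/(1/24105))) = (18458 + 13*I)*(-13780 + (-1991/3536 - 15653/1/24105)) = (18458 + 13*I)*(-13780 + (-1991/3536 - 15653*24105)) = (18458 + 13*I)*(-13780 + (-1991/3536 - 377315565)) = (18458 + 13*I)*(-13780 - 1334187839831/3536) = (18458 + 13*I)*(-1334236565911/3536) = -12313669266792619/1768 - 1334236565911*I/272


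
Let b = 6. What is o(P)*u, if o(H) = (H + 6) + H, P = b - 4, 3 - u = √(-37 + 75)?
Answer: 30 - 10*√38 ≈ -31.644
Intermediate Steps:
u = 3 - √38 (u = 3 - √(-37 + 75) = 3 - √38 ≈ -3.1644)
P = 2 (P = 6 - 4 = 2)
o(H) = 6 + 2*H (o(H) = (6 + H) + H = 6 + 2*H)
o(P)*u = (6 + 2*2)*(3 - √38) = (6 + 4)*(3 - √38) = 10*(3 - √38) = 30 - 10*√38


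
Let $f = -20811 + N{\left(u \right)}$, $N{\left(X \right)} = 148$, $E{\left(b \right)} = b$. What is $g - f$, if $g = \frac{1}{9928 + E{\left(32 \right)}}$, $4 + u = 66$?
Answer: $\frac{205803481}{9960} \approx 20663.0$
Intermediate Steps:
$u = 62$ ($u = -4 + 66 = 62$)
$g = \frac{1}{9960}$ ($g = \frac{1}{9928 + 32} = \frac{1}{9960} \approx 0.0001004$)
$f = -20663$ ($f = -20811 + 148 = -20663$)
$g - f = \frac{1}{9960} - -20663 = \frac{1}{9960} + 20663 = \frac{205803481}{9960}$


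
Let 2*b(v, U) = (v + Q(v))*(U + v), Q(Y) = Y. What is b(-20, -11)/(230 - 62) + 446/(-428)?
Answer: 5951/2247 ≈ 2.6484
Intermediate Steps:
b(v, U) = v*(U + v) (b(v, U) = ((v + v)*(U + v))/2 = ((2*v)*(U + v))/2 = (2*v*(U + v))/2 = v*(U + v))
b(-20, -11)/(230 - 62) + 446/(-428) = (-20*(-11 - 20))/(230 - 62) + 446/(-428) = -20*(-31)/168 + 446*(-1/428) = 620*(1/168) - 223/214 = 155/42 - 223/214 = 5951/2247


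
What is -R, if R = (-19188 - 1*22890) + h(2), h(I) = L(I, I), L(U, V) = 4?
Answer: 42074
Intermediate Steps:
h(I) = 4
R = -42074 (R = (-19188 - 1*22890) + 4 = (-19188 - 22890) + 4 = -42078 + 4 = -42074)
-R = -1*(-42074) = 42074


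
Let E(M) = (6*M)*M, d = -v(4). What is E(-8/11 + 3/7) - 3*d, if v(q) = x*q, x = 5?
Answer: 358914/5929 ≈ 60.535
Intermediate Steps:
v(q) = 5*q
d = -20 (d = -5*4 = -1*20 = -20)
E(M) = 6*M**2
E(-8/11 + 3/7) - 3*d = 6*(-8/11 + 3/7)**2 - 3*(-20) = 6*(-8*1/11 + 3*(1/7))**2 - 1*(-60) = 6*(-8/11 + 3/7)**2 + 60 = 6*(-23/77)**2 + 60 = 6*(529/5929) + 60 = 3174/5929 + 60 = 358914/5929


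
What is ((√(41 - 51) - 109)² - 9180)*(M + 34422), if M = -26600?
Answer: 21049002 - 1705196*I*√10 ≈ 2.1049e+7 - 5.3923e+6*I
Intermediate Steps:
((√(41 - 51) - 109)² - 9180)*(M + 34422) = ((√(41 - 51) - 109)² - 9180)*(-26600 + 34422) = ((√(-10) - 109)² - 9180)*7822 = ((I*√10 - 109)² - 9180)*7822 = ((-109 + I*√10)² - 9180)*7822 = (-9180 + (-109 + I*√10)²)*7822 = -71805960 + 7822*(-109 + I*√10)²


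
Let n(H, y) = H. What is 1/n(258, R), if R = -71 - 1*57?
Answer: 1/258 ≈ 0.0038760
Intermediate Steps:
R = -128 (R = -71 - 57 = -128)
1/n(258, R) = 1/258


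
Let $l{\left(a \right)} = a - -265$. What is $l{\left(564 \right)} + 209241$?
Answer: $210070$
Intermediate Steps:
$l{\left(a \right)} = 265 + a$ ($l{\left(a \right)} = a + 265 = 265 + a$)
$l{\left(564 \right)} + 209241 = \left(265 + 564\right) + 209241 = 829 + 209241 = 210070$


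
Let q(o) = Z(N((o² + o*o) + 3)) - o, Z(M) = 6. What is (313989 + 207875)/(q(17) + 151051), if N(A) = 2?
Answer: 65233/18880 ≈ 3.4551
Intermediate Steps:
q(o) = 6 - o
(313989 + 207875)/(q(17) + 151051) = (313989 + 207875)/((6 - 1*17) + 151051) = 521864/((6 - 17) + 151051) = 521864/(-11 + 151051) = 521864/151040 = 521864*(1/151040) = 65233/18880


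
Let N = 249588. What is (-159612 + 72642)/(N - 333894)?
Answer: 14495/14051 ≈ 1.0316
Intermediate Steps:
(-159612 + 72642)/(N - 333894) = (-159612 + 72642)/(249588 - 333894) = -86970/(-84306) = -86970*(-1/84306) = 14495/14051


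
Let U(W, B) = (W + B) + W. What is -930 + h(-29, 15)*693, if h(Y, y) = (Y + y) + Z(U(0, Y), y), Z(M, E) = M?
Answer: -30729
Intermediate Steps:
U(W, B) = B + 2*W (U(W, B) = (B + W) + W = B + 2*W)
h(Y, y) = y + 2*Y (h(Y, y) = (Y + y) + (Y + 2*0) = (Y + y) + (Y + 0) = (Y + y) + Y = y + 2*Y)
-930 + h(-29, 15)*693 = -930 + (15 + 2*(-29))*693 = -930 + (15 - 58)*693 = -930 - 43*693 = -930 - 29799 = -30729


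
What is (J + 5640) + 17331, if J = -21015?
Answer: 1956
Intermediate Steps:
(J + 5640) + 17331 = (-21015 + 5640) + 17331 = -15375 + 17331 = 1956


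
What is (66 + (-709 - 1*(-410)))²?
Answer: 54289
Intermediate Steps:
(66 + (-709 - 1*(-410)))² = (66 + (-709 + 410))² = (66 - 299)² = (-233)² = 54289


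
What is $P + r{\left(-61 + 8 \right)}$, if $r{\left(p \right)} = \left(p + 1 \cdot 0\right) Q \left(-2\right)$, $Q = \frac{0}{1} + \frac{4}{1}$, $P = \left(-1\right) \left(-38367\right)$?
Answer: $38791$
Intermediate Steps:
$P = 38367$
$Q = 4$ ($Q = 0 \cdot 1 + 4 \cdot 1 = 0 + 4 = 4$)
$r{\left(p \right)} = - 8 p$ ($r{\left(p \right)} = \left(p + 1 \cdot 0\right) 4 \left(-2\right) = \left(p + 0\right) 4 \left(-2\right) = p 4 \left(-2\right) = 4 p \left(-2\right) = - 8 p$)
$P + r{\left(-61 + 8 \right)} = 38367 - 8 \left(-61 + 8\right) = 38367 - -424 = 38367 + 424 = 38791$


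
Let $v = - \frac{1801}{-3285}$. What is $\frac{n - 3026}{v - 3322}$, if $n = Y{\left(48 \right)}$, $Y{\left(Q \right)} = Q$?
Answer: $\frac{9782730}{10910969} \approx 0.8966$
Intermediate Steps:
$v = \frac{1801}{3285}$ ($v = \left(-1801\right) \left(- \frac{1}{3285}\right) = \frac{1801}{3285} \approx 0.54825$)
$n = 48$
$\frac{n - 3026}{v - 3322} = \frac{48 - 3026}{\frac{1801}{3285} - 3322} = - \frac{2978}{- \frac{10910969}{3285}} = \left(-2978\right) \left(- \frac{3285}{10910969}\right) = \frac{9782730}{10910969}$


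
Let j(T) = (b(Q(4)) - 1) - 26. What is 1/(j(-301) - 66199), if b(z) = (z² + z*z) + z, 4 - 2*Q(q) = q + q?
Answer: -1/66220 ≈ -1.5101e-5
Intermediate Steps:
Q(q) = 2 - q (Q(q) = 2 - (q + q)/2 = 2 - q)
b(z) = z + 2*z² (b(z) = (z² + z²) + z = 2*z² + z = z + 2*z²)
j(T) = -21 (j(T) = ((2 - 1*4)*(1 + 2*(2 - 1*4)) - 1) - 26 = ((2 - 4)*(1 + 2*(2 - 4)) - 1) - 26 = (-2*(1 + 2*(-2)) - 1) - 26 = (-2*(1 - 4) - 1) - 26 = (-2*(-3) - 1) - 26 = (6 - 1) - 26 = 5 - 26 = -21)
1/(j(-301) - 66199) = 1/(-21 - 66199) = 1/(-66220) = -1/66220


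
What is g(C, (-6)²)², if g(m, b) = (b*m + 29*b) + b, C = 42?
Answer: 6718464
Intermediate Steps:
g(m, b) = 30*b + b*m (g(m, b) = (29*b + b*m) + b = 30*b + b*m)
g(C, (-6)²)² = ((-6)²*(30 + 42))² = (36*72)² = 2592² = 6718464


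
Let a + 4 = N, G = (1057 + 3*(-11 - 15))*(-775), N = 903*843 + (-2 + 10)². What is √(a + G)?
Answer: 2*√641 ≈ 50.636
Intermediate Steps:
N = 761293 (N = 761229 + 8² = 761229 + 64 = 761293)
G = -758725 (G = (1057 + 3*(-26))*(-775) = (1057 - 78)*(-775) = 979*(-775) = -758725)
a = 761289 (a = -4 + 761293 = 761289)
√(a + G) = √(761289 - 758725) = √2564 = 2*√641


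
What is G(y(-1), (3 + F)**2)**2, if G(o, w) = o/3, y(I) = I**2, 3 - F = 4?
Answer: 1/9 ≈ 0.11111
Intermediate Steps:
F = -1 (F = 3 - 1*4 = 3 - 4 = -1)
G(o, w) = o/3 (G(o, w) = o*(1/3) = o/3)
G(y(-1), (3 + F)**2)**2 = ((1/3)*(-1)**2)**2 = ((1/3)*1)**2 = (1/3)**2 = 1/9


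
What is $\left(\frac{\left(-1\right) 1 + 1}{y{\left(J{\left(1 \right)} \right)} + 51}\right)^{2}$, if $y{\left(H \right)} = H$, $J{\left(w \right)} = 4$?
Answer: $0$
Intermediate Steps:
$\left(\frac{\left(-1\right) 1 + 1}{y{\left(J{\left(1 \right)} \right)} + 51}\right)^{2} = \left(\frac{\left(-1\right) 1 + 1}{4 + 51}\right)^{2} = \left(\frac{-1 + 1}{55}\right)^{2} = \left(0 \cdot \frac{1}{55}\right)^{2} = 0^{2} = 0$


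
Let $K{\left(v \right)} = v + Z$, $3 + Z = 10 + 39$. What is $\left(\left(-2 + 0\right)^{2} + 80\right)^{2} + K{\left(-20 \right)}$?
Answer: $7082$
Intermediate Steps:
$Z = 46$ ($Z = -3 + \left(10 + 39\right) = -3 + 49 = 46$)
$K{\left(v \right)} = 46 + v$ ($K{\left(v \right)} = v + 46 = 46 + v$)
$\left(\left(-2 + 0\right)^{2} + 80\right)^{2} + K{\left(-20 \right)} = \left(\left(-2 + 0\right)^{2} + 80\right)^{2} + \left(46 - 20\right) = \left(\left(-2\right)^{2} + 80\right)^{2} + 26 = \left(4 + 80\right)^{2} + 26 = 84^{2} + 26 = 7056 + 26 = 7082$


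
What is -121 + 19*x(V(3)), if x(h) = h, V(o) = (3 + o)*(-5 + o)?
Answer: -349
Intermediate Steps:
V(o) = (-5 + o)*(3 + o)
-121 + 19*x(V(3)) = -121 + 19*(-15 + 3**2 - 2*3) = -121 + 19*(-15 + 9 - 6) = -121 + 19*(-12) = -121 - 228 = -349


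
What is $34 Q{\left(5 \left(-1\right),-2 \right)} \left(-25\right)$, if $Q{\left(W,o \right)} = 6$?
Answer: $-5100$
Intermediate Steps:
$34 Q{\left(5 \left(-1\right),-2 \right)} \left(-25\right) = 34 \cdot 6 \left(-25\right) = 204 \left(-25\right) = -5100$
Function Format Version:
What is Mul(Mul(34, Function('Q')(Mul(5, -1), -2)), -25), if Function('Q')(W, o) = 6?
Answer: -5100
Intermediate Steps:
Mul(Mul(34, Function('Q')(Mul(5, -1), -2)), -25) = Mul(Mul(34, 6), -25) = Mul(204, -25) = -5100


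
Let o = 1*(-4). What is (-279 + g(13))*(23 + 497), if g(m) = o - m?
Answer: -153920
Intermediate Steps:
o = -4
g(m) = -4 - m
(-279 + g(13))*(23 + 497) = (-279 + (-4 - 1*13))*(23 + 497) = (-279 + (-4 - 13))*520 = (-279 - 17)*520 = -296*520 = -153920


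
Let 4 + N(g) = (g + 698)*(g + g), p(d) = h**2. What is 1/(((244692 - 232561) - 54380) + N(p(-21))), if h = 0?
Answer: -1/42253 ≈ -2.3667e-5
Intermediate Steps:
p(d) = 0 (p(d) = 0**2 = 0)
N(g) = -4 + 2*g*(698 + g) (N(g) = -4 + (g + 698)*(g + g) = -4 + (698 + g)*(2*g) = -4 + 2*g*(698 + g))
1/(((244692 - 232561) - 54380) + N(p(-21))) = 1/(((244692 - 232561) - 54380) + (-4 + 2*0**2 + 1396*0)) = 1/((12131 - 54380) + (-4 + 2*0 + 0)) = 1/(-42249 + (-4 + 0 + 0)) = 1/(-42249 - 4) = 1/(-42253) = -1/42253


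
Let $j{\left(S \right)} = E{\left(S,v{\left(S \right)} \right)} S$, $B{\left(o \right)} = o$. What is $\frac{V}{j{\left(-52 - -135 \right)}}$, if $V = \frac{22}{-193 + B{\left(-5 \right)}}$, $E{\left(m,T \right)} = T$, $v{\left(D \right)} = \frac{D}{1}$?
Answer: $- \frac{1}{62001} \approx -1.6129 \cdot 10^{-5}$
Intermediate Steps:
$v{\left(D \right)} = D$ ($v{\left(D \right)} = D 1 = D$)
$j{\left(S \right)} = S^{2}$ ($j{\left(S \right)} = S S = S^{2}$)
$V = - \frac{1}{9}$ ($V = \frac{22}{-193 - 5} = \frac{22}{-198} = 22 \left(- \frac{1}{198}\right) = - \frac{1}{9} \approx -0.11111$)
$\frac{V}{j{\left(-52 - -135 \right)}} = - \frac{1}{9 \left(-52 - -135\right)^{2}} = - \frac{1}{9 \left(-52 + 135\right)^{2}} = - \frac{1}{9 \cdot 83^{2}} = - \frac{1}{9 \cdot 6889} = \left(- \frac{1}{9}\right) \frac{1}{6889} = - \frac{1}{62001}$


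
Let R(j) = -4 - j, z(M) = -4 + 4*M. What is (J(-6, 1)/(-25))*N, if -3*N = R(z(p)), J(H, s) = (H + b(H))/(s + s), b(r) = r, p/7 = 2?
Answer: 112/25 ≈ 4.4800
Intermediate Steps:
p = 14 (p = 7*2 = 14)
J(H, s) = H/s (J(H, s) = (H + H)/(s + s) = (2*H)/((2*s)) = (2*H)*(1/(2*s)) = H/s)
N = 56/3 (N = -(-4 - (-4 + 4*14))/3 = -(-4 - (-4 + 56))/3 = -(-4 - 1*52)/3 = -(-4 - 52)/3 = -1/3*(-56) = 56/3 ≈ 18.667)
(J(-6, 1)/(-25))*N = (-6/1/(-25))*(56/3) = (-6*1*(-1/25))*(56/3) = -6*(-1/25)*(56/3) = (6/25)*(56/3) = 112/25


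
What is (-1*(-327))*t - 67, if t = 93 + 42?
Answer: 44078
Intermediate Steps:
t = 135
(-1*(-327))*t - 67 = -1*(-327)*135 - 67 = 327*135 - 67 = 44145 - 67 = 44078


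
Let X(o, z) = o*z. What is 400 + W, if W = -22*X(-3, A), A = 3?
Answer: 598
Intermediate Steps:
W = 198 (W = -(-66)*3 = -22*(-9) = 198)
400 + W = 400 + 198 = 598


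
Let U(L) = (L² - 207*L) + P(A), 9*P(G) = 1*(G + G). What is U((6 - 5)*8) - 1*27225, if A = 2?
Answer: -259349/9 ≈ -28817.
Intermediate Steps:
P(G) = 2*G/9 (P(G) = (1*(G + G))/9 = (1*(2*G))/9 = (2*G)/9 = 2*G/9)
U(L) = 4/9 + L² - 207*L (U(L) = (L² - 207*L) + (2/9)*2 = (L² - 207*L) + 4/9 = 4/9 + L² - 207*L)
U((6 - 5)*8) - 1*27225 = (4/9 + ((6 - 5)*8)² - 207*(6 - 5)*8) - 1*27225 = (4/9 + (1*8)² - 207*8) - 27225 = (4/9 + 8² - 207*8) - 27225 = (4/9 + 64 - 1656) - 27225 = -14324/9 - 27225 = -259349/9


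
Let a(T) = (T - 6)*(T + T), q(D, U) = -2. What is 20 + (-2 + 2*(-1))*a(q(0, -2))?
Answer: -108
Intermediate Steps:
a(T) = 2*T*(-6 + T) (a(T) = (-6 + T)*(2*T) = 2*T*(-6 + T))
20 + (-2 + 2*(-1))*a(q(0, -2)) = 20 + (-2 + 2*(-1))*(2*(-2)*(-6 - 2)) = 20 + (-2 - 2)*(2*(-2)*(-8)) = 20 - 4*32 = 20 - 128 = -108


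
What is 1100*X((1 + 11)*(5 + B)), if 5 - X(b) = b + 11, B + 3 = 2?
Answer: -59400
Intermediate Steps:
B = -1 (B = -3 + 2 = -1)
X(b) = -6 - b (X(b) = 5 - (b + 11) = 5 - (11 + b) = 5 + (-11 - b) = -6 - b)
1100*X((1 + 11)*(5 + B)) = 1100*(-6 - (1 + 11)*(5 - 1)) = 1100*(-6 - 12*4) = 1100*(-6 - 1*48) = 1100*(-6 - 48) = 1100*(-54) = -59400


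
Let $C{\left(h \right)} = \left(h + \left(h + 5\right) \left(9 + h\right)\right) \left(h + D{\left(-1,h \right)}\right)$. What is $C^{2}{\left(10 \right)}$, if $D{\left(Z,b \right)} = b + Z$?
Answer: $31416025$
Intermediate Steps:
$D{\left(Z,b \right)} = Z + b$
$C{\left(h \right)} = \left(-1 + 2 h\right) \left(h + \left(5 + h\right) \left(9 + h\right)\right)$ ($C{\left(h \right)} = \left(h + \left(h + 5\right) \left(9 + h\right)\right) \left(h + \left(-1 + h\right)\right) = \left(h + \left(5 + h\right) \left(9 + h\right)\right) \left(-1 + 2 h\right) = \left(-1 + 2 h\right) \left(h + \left(5 + h\right) \left(9 + h\right)\right)$)
$C^{2}{\left(10 \right)} = \left(-45 + 2 \cdot 10^{3} + 29 \cdot 10^{2} + 75 \cdot 10\right)^{2} = \left(-45 + 2 \cdot 1000 + 29 \cdot 100 + 750\right)^{2} = \left(-45 + 2000 + 2900 + 750\right)^{2} = 5605^{2} = 31416025$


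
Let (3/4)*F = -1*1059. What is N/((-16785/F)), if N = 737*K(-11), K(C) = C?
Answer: -11447084/16785 ≈ -681.98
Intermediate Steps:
F = -1412 (F = 4*(-1*1059)/3 = (4/3)*(-1059) = -1412)
N = -8107 (N = 737*(-11) = -8107)
N/((-16785/F)) = -8107/((-16785/(-1412))) = -8107/((-16785*(-1/1412))) = -8107/16785/1412 = -8107*1412/16785 = -11447084/16785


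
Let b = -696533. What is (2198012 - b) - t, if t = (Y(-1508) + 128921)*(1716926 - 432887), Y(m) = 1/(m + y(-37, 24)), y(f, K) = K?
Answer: -245656457618977/1484 ≈ -1.6554e+11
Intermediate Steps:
Y(m) = 1/(24 + m) (Y(m) = 1/(m + 24) = 1/(24 + m))
t = 245660753123757/1484 (t = (1/(24 - 1508) + 128921)*(1716926 - 432887) = (1/(-1484) + 128921)*1284039 = (-1/1484 + 128921)*1284039 = (191318763/1484)*1284039 = 245660753123757/1484 ≈ 1.6554e+11)
(2198012 - b) - t = (2198012 - 1*(-696533)) - 1*245660753123757/1484 = (2198012 + 696533) - 245660753123757/1484 = 2894545 - 245660753123757/1484 = -245656457618977/1484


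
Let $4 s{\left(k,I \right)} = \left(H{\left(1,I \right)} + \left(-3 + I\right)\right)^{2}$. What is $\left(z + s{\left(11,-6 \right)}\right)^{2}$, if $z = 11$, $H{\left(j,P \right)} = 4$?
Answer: $\frac{4761}{16} \approx 297.56$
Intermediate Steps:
$s{\left(k,I \right)} = \frac{\left(1 + I\right)^{2}}{4}$ ($s{\left(k,I \right)} = \frac{\left(4 + \left(-3 + I\right)\right)^{2}}{4} = \frac{\left(1 + I\right)^{2}}{4}$)
$\left(z + s{\left(11,-6 \right)}\right)^{2} = \left(11 + \frac{\left(1 - 6\right)^{2}}{4}\right)^{2} = \left(11 + \frac{\left(-5\right)^{2}}{4}\right)^{2} = \left(11 + \frac{1}{4} \cdot 25\right)^{2} = \left(11 + \frac{25}{4}\right)^{2} = \left(\frac{69}{4}\right)^{2} = \frac{4761}{16}$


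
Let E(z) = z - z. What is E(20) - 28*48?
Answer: -1344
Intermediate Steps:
E(z) = 0
E(20) - 28*48 = 0 - 28*48 = 0 - 1*1344 = 0 - 1344 = -1344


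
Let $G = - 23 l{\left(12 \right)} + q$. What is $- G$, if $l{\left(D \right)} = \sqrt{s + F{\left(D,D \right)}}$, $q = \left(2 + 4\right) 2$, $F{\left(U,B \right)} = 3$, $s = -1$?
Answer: $-12 + 23 \sqrt{2} \approx 20.527$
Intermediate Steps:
$q = 12$ ($q = 6 \cdot 2 = 12$)
$l{\left(D \right)} = \sqrt{2}$ ($l{\left(D \right)} = \sqrt{-1 + 3} = \sqrt{2}$)
$G = 12 - 23 \sqrt{2}$ ($G = - 23 \sqrt{2} + 12 = 12 - 23 \sqrt{2} \approx -20.527$)
$- G = - (12 - 23 \sqrt{2}) = -12 + 23 \sqrt{2}$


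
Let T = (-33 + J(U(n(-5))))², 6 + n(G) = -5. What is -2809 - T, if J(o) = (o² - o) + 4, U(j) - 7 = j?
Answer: -2890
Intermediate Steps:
n(G) = -11 (n(G) = -6 - 5 = -11)
U(j) = 7 + j
J(o) = 4 + o² - o
T = 81 (T = (-33 + (4 + (7 - 11)² - (7 - 11)))² = (-33 + (4 + (-4)² - 1*(-4)))² = (-33 + (4 + 16 + 4))² = (-33 + 24)² = (-9)² = 81)
-2809 - T = -2809 - 1*81 = -2809 - 81 = -2890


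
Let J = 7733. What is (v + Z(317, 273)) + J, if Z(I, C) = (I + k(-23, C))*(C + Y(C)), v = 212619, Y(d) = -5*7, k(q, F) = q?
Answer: 290324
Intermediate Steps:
Y(d) = -35
Z(I, C) = (-35 + C)*(-23 + I) (Z(I, C) = (I - 23)*(C - 35) = (-23 + I)*(-35 + C) = (-35 + C)*(-23 + I))
(v + Z(317, 273)) + J = (212619 + (805 - 35*317 - 23*273 + 273*317)) + 7733 = (212619 + (805 - 11095 - 6279 + 86541)) + 7733 = (212619 + 69972) + 7733 = 282591 + 7733 = 290324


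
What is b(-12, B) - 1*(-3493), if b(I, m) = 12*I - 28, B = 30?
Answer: 3321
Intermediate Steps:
b(I, m) = -28 + 12*I
b(-12, B) - 1*(-3493) = (-28 + 12*(-12)) - 1*(-3493) = (-28 - 144) + 3493 = -172 + 3493 = 3321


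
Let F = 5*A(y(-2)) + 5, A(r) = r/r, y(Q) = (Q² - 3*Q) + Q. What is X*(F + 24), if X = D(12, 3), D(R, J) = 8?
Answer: 272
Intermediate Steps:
y(Q) = Q² - 2*Q
X = 8
A(r) = 1
F = 10 (F = 5*1 + 5 = 5 + 5 = 10)
X*(F + 24) = 8*(10 + 24) = 8*34 = 272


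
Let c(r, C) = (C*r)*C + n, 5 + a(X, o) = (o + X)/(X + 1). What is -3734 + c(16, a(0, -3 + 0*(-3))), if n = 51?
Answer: -2659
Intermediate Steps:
a(X, o) = -5 + (X + o)/(1 + X) (a(X, o) = -5 + (o + X)/(X + 1) = -5 + (X + o)/(1 + X))
c(r, C) = 51 + r*C**2 (c(r, C) = (C*r)*C + 51 = r*C**2 + 51 = 51 + r*C**2)
-3734 + c(16, a(0, -3 + 0*(-3))) = -3734 + (51 + 16*((-5 + (-3 + 0*(-3)) - 4*0)/(1 + 0))**2) = -3734 + (51 + 16*((-5 + (-3 + 0) + 0)/1)**2) = -3734 + (51 + 16*(1*(-5 - 3 + 0))**2) = -3734 + (51 + 16*(1*(-8))**2) = -3734 + (51 + 16*(-8)**2) = -3734 + (51 + 16*64) = -3734 + (51 + 1024) = -3734 + 1075 = -2659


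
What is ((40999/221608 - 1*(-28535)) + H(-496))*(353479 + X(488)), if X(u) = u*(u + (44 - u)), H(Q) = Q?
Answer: 2329835919947161/221608 ≈ 1.0513e+10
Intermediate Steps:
X(u) = 44*u (X(u) = u*44 = 44*u)
((40999/221608 - 1*(-28535)) + H(-496))*(353479 + X(488)) = ((40999/221608 - 1*(-28535)) - 496)*(353479 + 44*488) = ((40999*(1/221608) + 28535) - 496)*(353479 + 21472) = ((40999/221608 + 28535) - 496)*374951 = (6323625279/221608 - 496)*374951 = (6213707711/221608)*374951 = 2329835919947161/221608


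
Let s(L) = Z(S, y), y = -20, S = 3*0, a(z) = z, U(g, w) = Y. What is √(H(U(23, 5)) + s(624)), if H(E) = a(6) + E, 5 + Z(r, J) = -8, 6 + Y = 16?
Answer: √3 ≈ 1.7320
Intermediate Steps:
Y = 10 (Y = -6 + 16 = 10)
U(g, w) = 10
S = 0
Z(r, J) = -13 (Z(r, J) = -5 - 8 = -13)
H(E) = 6 + E
s(L) = -13
√(H(U(23, 5)) + s(624)) = √((6 + 10) - 13) = √(16 - 13) = √3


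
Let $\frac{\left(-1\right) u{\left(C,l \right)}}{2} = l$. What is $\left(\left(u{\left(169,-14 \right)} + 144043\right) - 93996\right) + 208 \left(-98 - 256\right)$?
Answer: $-23557$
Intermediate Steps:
$u{\left(C,l \right)} = - 2 l$
$\left(\left(u{\left(169,-14 \right)} + 144043\right) - 93996\right) + 208 \left(-98 - 256\right) = \left(\left(\left(-2\right) \left(-14\right) + 144043\right) - 93996\right) + 208 \left(-98 - 256\right) = \left(\left(28 + 144043\right) - 93996\right) + 208 \left(-354\right) = \left(144071 - 93996\right) - 73632 = 50075 - 73632 = -23557$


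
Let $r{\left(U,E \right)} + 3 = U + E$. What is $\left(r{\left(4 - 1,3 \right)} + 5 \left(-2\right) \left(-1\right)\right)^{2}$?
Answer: $169$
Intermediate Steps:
$r{\left(U,E \right)} = -3 + E + U$ ($r{\left(U,E \right)} = -3 + \left(U + E\right) = -3 + \left(E + U\right) = -3 + E + U$)
$\left(r{\left(4 - 1,3 \right)} + 5 \left(-2\right) \left(-1\right)\right)^{2} = \left(\left(-3 + 3 + \left(4 - 1\right)\right) + 5 \left(-2\right) \left(-1\right)\right)^{2} = \left(\left(-3 + 3 + \left(4 - 1\right)\right) - -10\right)^{2} = \left(\left(-3 + 3 + 3\right) + 10\right)^{2} = \left(3 + 10\right)^{2} = 13^{2} = 169$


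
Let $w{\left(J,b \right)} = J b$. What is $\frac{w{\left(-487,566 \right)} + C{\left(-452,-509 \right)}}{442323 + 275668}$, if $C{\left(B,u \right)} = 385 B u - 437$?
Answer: $\frac{88300101}{717991} \approx 122.98$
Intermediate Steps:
$C{\left(B,u \right)} = -437 + 385 B u$ ($C{\left(B,u \right)} = 385 B u - 437 = -437 + 385 B u$)
$\frac{w{\left(-487,566 \right)} + C{\left(-452,-509 \right)}}{442323 + 275668} = \frac{\left(-487\right) 566 - \left(437 + 174020 \left(-509\right)\right)}{442323 + 275668} = \frac{-275642 + \left(-437 + 88576180\right)}{717991} = \left(-275642 + 88575743\right) \frac{1}{717991} = 88300101 \cdot \frac{1}{717991} = \frac{88300101}{717991}$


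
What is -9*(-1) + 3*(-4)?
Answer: -3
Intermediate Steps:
-9*(-1) + 3*(-4) = 9 - 12 = -3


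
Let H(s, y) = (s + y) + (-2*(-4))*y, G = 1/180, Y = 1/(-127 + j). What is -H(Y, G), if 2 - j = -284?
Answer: -179/3180 ≈ -0.056289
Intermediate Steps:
j = 286 (j = 2 - 1*(-284) = 2 + 284 = 286)
Y = 1/159 (Y = 1/(-127 + 286) = 1/159 ≈ 0.0062893)
G = 1/180 ≈ 0.0055556
H(s, y) = s + 9*y (H(s, y) = (s + y) + 8*y = s + 9*y)
-H(Y, G) = -(1/159 + 9*(1/180)) = -(1/159 + 1/20) = -1*179/3180 = -179/3180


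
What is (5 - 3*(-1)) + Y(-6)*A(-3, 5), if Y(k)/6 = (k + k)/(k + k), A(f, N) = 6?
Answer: 44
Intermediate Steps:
Y(k) = 6 (Y(k) = 6*((k + k)/(k + k)) = 6*((2*k)/((2*k))) = 6*((2*k)*(1/(2*k))) = 6*1 = 6)
(5 - 3*(-1)) + Y(-6)*A(-3, 5) = (5 - 3*(-1)) + 6*6 = (5 + 3) + 36 = 8 + 36 = 44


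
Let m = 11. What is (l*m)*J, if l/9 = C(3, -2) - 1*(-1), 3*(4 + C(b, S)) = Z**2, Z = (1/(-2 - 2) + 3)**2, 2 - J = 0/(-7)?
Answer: 407121/128 ≈ 3180.6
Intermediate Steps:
J = 2 (J = 2 - 0/(-7) = 2 - 0*(-1)/7 = 2 - 1*0 = 2 + 0 = 2)
Z = 121/16 (Z = (1/(-4) + 3)**2 = (-1/4 + 3)**2 = (11/4)**2 = 121/16 ≈ 7.5625)
C(b, S) = 11569/768 (C(b, S) = -4 + (121/16)**2/3 = -4 + (1/3)*(14641/256) = -4 + 14641/768 = 11569/768)
l = 37011/256 (l = 9*(11569/768 - 1*(-1)) = 9*(11569/768 + 1) = 9*(12337/768) = 37011/256 ≈ 144.57)
(l*m)*J = ((37011/256)*11)*2 = (407121/256)*2 = 407121/128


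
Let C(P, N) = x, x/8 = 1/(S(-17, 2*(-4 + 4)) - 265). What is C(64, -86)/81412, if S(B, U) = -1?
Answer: -1/2706949 ≈ -3.6942e-7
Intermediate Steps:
x = -4/133 (x = 8/(-1 - 265) = 8/(-266) = 8*(-1/266) = -4/133 ≈ -0.030075)
C(P, N) = -4/133
C(64, -86)/81412 = -4/133/81412 = -4/133*1/81412 = -1/2706949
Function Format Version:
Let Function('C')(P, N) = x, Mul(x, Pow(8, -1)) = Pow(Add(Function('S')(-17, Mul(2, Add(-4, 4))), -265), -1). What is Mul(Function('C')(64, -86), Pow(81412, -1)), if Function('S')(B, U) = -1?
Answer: Rational(-1, 2706949) ≈ -3.6942e-7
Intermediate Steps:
x = Rational(-4, 133) (x = Mul(8, Pow(Add(-1, -265), -1)) = Mul(8, Pow(-266, -1)) = Mul(8, Rational(-1, 266)) = Rational(-4, 133) ≈ -0.030075)
Function('C')(P, N) = Rational(-4, 133)
Mul(Function('C')(64, -86), Pow(81412, -1)) = Mul(Rational(-4, 133), Pow(81412, -1)) = Mul(Rational(-4, 133), Rational(1, 81412)) = Rational(-1, 2706949)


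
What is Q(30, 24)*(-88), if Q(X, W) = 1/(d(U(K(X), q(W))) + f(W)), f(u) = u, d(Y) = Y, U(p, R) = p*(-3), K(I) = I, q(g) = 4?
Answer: 4/3 ≈ 1.3333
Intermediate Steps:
U(p, R) = -3*p
Q(X, W) = 1/(W - 3*X) (Q(X, W) = 1/(-3*X + W) = 1/(W - 3*X))
Q(30, 24)*(-88) = -88/(24 - 3*30) = -88/(24 - 90) = -88/(-66) = -1/66*(-88) = 4/3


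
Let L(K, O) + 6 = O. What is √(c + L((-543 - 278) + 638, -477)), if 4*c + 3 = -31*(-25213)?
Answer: √194917 ≈ 441.49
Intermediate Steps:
c = 195400 (c = -¾ + (-31*(-25213))/4 = -¾ + (¼)*781603 = -¾ + 781603/4 = 195400)
L(K, O) = -6 + O
√(c + L((-543 - 278) + 638, -477)) = √(195400 + (-6 - 477)) = √(195400 - 483) = √194917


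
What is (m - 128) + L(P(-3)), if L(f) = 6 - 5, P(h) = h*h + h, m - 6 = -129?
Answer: -250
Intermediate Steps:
m = -123 (m = 6 - 129 = -123)
P(h) = h + h² (P(h) = h² + h = h + h²)
L(f) = 1
(m - 128) + L(P(-3)) = (-123 - 128) + 1 = -251 + 1 = -250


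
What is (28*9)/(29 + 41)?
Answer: 18/5 ≈ 3.6000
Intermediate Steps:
(28*9)/(29 + 41) = 252/70 = 252*(1/70) = 18/5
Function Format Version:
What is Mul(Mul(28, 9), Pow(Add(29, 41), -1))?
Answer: Rational(18, 5) ≈ 3.6000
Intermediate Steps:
Mul(Mul(28, 9), Pow(Add(29, 41), -1)) = Mul(252, Pow(70, -1)) = Mul(252, Rational(1, 70)) = Rational(18, 5)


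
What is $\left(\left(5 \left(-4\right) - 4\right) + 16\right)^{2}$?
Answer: $64$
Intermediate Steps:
$\left(\left(5 \left(-4\right) - 4\right) + 16\right)^{2} = \left(\left(-20 - 4\right) + 16\right)^{2} = \left(-24 + 16\right)^{2} = \left(-8\right)^{2} = 64$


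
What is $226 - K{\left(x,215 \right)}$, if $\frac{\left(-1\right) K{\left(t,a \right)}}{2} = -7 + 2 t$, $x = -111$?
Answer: $-232$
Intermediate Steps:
$K{\left(t,a \right)} = 14 - 4 t$ ($K{\left(t,a \right)} = - 2 \left(-7 + 2 t\right) = 14 - 4 t$)
$226 - K{\left(x,215 \right)} = 226 - \left(14 - -444\right) = 226 - \left(14 + 444\right) = 226 - 458 = -232$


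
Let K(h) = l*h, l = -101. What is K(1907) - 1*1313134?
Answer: -1505741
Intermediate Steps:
K(h) = -101*h
K(1907) - 1*1313134 = -101*1907 - 1*1313134 = -192607 - 1313134 = -1505741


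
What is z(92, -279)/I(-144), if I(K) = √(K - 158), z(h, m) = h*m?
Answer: 12834*I*√302/151 ≈ 1477.0*I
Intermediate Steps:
I(K) = √(-158 + K)
z(92, -279)/I(-144) = (92*(-279))/(√(-158 - 144)) = -25668*(-I*√302/302) = -(-12834)*I*√302/151 = 12834*I*√302/151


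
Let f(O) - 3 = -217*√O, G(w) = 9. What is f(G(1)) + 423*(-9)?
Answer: -4455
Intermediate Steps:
f(O) = 3 - 217*√O
f(G(1)) + 423*(-9) = (3 - 217*√9) + 423*(-9) = (3 - 217*3) - 3807 = (3 - 651) - 3807 = -648 - 3807 = -4455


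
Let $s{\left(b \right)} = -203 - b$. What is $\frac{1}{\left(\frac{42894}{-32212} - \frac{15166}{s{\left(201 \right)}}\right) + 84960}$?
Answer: $\frac{813353}{69131920756} \approx 1.1765 \cdot 10^{-5}$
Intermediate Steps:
$\frac{1}{\left(\frac{42894}{-32212} - \frac{15166}{s{\left(201 \right)}}\right) + 84960} = \frac{1}{\left(\frac{42894}{-32212} - \frac{15166}{-203 - 201}\right) + 84960} = \frac{1}{\left(42894 \left(- \frac{1}{32212}\right) - \frac{15166}{-203 - 201}\right) + 84960} = \frac{1}{\left(- \frac{21447}{16106} - \frac{15166}{-404}\right) + 84960} = \frac{1}{\left(- \frac{21447}{16106} - - \frac{7583}{202}\right) + 84960} = \frac{1}{\left(- \frac{21447}{16106} + \frac{7583}{202}\right) + 84960} = \frac{1}{\frac{29449876}{813353} + 84960} = \frac{1}{\frac{69131920756}{813353}} = \frac{813353}{69131920756}$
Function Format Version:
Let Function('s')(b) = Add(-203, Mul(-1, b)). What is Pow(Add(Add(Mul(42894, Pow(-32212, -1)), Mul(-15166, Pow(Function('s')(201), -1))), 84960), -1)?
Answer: Rational(813353, 69131920756) ≈ 1.1765e-5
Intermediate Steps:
Pow(Add(Add(Mul(42894, Pow(-32212, -1)), Mul(-15166, Pow(Function('s')(201), -1))), 84960), -1) = Pow(Add(Add(Mul(42894, Pow(-32212, -1)), Mul(-15166, Pow(Add(-203, Mul(-1, 201)), -1))), 84960), -1) = Pow(Add(Add(Mul(42894, Rational(-1, 32212)), Mul(-15166, Pow(Add(-203, -201), -1))), 84960), -1) = Pow(Add(Add(Rational(-21447, 16106), Mul(-15166, Pow(-404, -1))), 84960), -1) = Pow(Add(Add(Rational(-21447, 16106), Mul(-15166, Rational(-1, 404))), 84960), -1) = Pow(Add(Add(Rational(-21447, 16106), Rational(7583, 202)), 84960), -1) = Pow(Add(Rational(29449876, 813353), 84960), -1) = Pow(Rational(69131920756, 813353), -1) = Rational(813353, 69131920756)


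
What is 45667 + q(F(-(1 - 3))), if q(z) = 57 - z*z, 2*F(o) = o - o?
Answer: 45724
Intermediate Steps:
F(o) = 0 (F(o) = (o - o)/2 = (½)*0 = 0)
q(z) = 57 - z²
45667 + q(F(-(1 - 3))) = 45667 + (57 - 1*0²) = 45667 + (57 - 1*0) = 45667 + (57 + 0) = 45667 + 57 = 45724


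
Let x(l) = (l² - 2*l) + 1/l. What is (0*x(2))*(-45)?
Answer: 0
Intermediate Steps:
x(l) = 1/l + l² - 2*l
(0*x(2))*(-45) = (0*((1 + 2²*(-2 + 2))/2))*(-45) = (0*((1 + 4*0)/2))*(-45) = (0*((1 + 0)/2))*(-45) = (0*((½)*1))*(-45) = (0*(½))*(-45) = 0*(-45) = 0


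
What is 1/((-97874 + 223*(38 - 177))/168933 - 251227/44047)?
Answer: -2480330617/16038970576 ≈ -0.15464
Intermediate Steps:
1/((-97874 + 223*(38 - 177))/168933 - 251227/44047) = 1/((-97874 + 223*(-139))*(1/168933) - 251227*1/44047) = 1/((-97874 - 30997)*(1/168933) - 251227/44047) = 1/(-128871*1/168933 - 251227/44047) = 1/(-42957/56311 - 251227/44047) = 1/(-16038970576/2480330617) = -2480330617/16038970576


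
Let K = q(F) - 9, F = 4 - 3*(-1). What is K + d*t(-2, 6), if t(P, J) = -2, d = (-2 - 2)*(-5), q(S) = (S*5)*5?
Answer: 126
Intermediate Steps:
F = 7 (F = 4 + 3 = 7)
q(S) = 25*S (q(S) = (5*S)*5 = 25*S)
d = 20 (d = -4*(-5) = 20)
K = 166 (K = 25*7 - 9 = 175 - 9 = 166)
K + d*t(-2, 6) = 166 + 20*(-2) = 166 - 40 = 126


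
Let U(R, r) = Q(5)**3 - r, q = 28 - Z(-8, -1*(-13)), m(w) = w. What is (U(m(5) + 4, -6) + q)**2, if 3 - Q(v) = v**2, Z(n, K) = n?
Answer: 112487236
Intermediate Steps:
q = 36 (q = 28 - 1*(-8) = 28 + 8 = 36)
Q(v) = 3 - v**2
U(R, r) = -10648 - r (U(R, r) = (3 - 1*5**2)**3 - r = (3 - 1*25)**3 - r = (3 - 25)**3 - r = (-22)**3 - r = -10648 - r)
(U(m(5) + 4, -6) + q)**2 = ((-10648 - 1*(-6)) + 36)**2 = ((-10648 + 6) + 36)**2 = (-10642 + 36)**2 = (-10606)**2 = 112487236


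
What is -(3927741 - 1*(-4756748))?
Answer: -8684489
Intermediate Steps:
-(3927741 - 1*(-4756748)) = -(3927741 + 4756748) = -1*8684489 = -8684489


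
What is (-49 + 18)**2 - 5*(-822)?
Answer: 5071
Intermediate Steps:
(-49 + 18)**2 - 5*(-822) = (-31)**2 - 1*(-4110) = 961 + 4110 = 5071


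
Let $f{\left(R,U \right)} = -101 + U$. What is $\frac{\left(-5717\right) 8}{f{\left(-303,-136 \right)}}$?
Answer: $\frac{45736}{237} \approx 192.98$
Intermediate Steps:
$\frac{\left(-5717\right) 8}{f{\left(-303,-136 \right)}} = \frac{\left(-5717\right) 8}{-101 - 136} = - \frac{45736}{-237} = \left(-45736\right) \left(- \frac{1}{237}\right) = \frac{45736}{237}$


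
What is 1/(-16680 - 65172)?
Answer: -1/81852 ≈ -1.2217e-5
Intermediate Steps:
1/(-16680 - 65172) = 1/(-81852) = -1/81852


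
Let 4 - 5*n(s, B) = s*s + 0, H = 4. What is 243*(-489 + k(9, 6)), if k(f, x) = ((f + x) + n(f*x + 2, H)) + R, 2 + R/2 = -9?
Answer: -1363716/5 ≈ -2.7274e+5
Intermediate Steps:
n(s, B) = ⅘ - s²/5 (n(s, B) = ⅘ - (s*s + 0)/5 = ⅘ - (s² + 0)/5 = ⅘ - s²/5)
R = -22 (R = -4 + 2*(-9) = -4 - 18 = -22)
k(f, x) = -106/5 + f + x - (2 + f*x)²/5 (k(f, x) = ((f + x) + (⅘ - (f*x + 2)²/5)) - 22 = ((f + x) + (⅘ - (2 + f*x)²/5)) - 22 = (⅘ + f + x - (2 + f*x)²/5) - 22 = -106/5 + f + x - (2 + f*x)²/5)
243*(-489 + k(9, 6)) = 243*(-489 + (-106/5 + 9 + 6 - (2 + 9*6)²/5)) = 243*(-489 + (-106/5 + 9 + 6 - (2 + 54)²/5)) = 243*(-489 + (-106/5 + 9 + 6 - ⅕*56²)) = 243*(-489 + (-106/5 + 9 + 6 - ⅕*3136)) = 243*(-489 + (-106/5 + 9 + 6 - 3136/5)) = 243*(-489 - 3167/5) = 243*(-5612/5) = -1363716/5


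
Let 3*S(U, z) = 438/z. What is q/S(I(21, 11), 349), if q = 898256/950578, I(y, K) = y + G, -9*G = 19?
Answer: 78372836/34696097 ≈ 2.2588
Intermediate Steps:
G = -19/9 (G = -⅑*19 = -19/9 ≈ -2.1111)
I(y, K) = -19/9 + y (I(y, K) = y - 19/9 = -19/9 + y)
S(U, z) = 146/z (S(U, z) = (438/z)/3 = 146/z)
q = 449128/475289 (q = 898256*(1/950578) = 449128/475289 ≈ 0.94496)
q/S(I(21, 11), 349) = 449128/(475289*((146/349))) = 449128/(475289*((146*(1/349)))) = 449128/(475289*(146/349)) = (449128/475289)*(349/146) = 78372836/34696097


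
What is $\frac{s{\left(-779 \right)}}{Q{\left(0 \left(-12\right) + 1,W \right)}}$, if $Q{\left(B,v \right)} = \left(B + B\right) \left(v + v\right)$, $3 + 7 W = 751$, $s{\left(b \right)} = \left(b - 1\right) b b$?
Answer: $- \frac{828337965}{748} \approx -1.1074 \cdot 10^{6}$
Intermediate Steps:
$s{\left(b \right)} = b^{2} \left(-1 + b\right)$ ($s{\left(b \right)} = \left(b - 1\right) b b = \left(-1 + b\right) b b = b \left(-1 + b\right) b = b^{2} \left(-1 + b\right)$)
$W = \frac{748}{7}$ ($W = - \frac{3}{7} + \frac{1}{7} \cdot 751 = - \frac{3}{7} + \frac{751}{7} = \frac{748}{7} \approx 106.86$)
$Q{\left(B,v \right)} = 4 B v$ ($Q{\left(B,v \right)} = 2 B 2 v = 4 B v$)
$\frac{s{\left(-779 \right)}}{Q{\left(0 \left(-12\right) + 1,W \right)}} = \frac{\left(-779\right)^{2} \left(-1 - 779\right)}{4 \left(0 \left(-12\right) + 1\right) \frac{748}{7}} = \frac{606841 \left(-780\right)}{4 \left(0 + 1\right) \frac{748}{7}} = - \frac{473335980}{4 \cdot 1 \cdot \frac{748}{7}} = - \frac{473335980}{\frac{2992}{7}} = \left(-473335980\right) \frac{7}{2992} = - \frac{828337965}{748}$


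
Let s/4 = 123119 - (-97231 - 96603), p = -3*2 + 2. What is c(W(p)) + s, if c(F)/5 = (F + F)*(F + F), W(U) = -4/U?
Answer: 1267832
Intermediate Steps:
p = -4 (p = -6 + 2 = -4)
c(F) = 20*F² (c(F) = 5*((F + F)*(F + F)) = 5*((2*F)*(2*F)) = 5*(4*F²) = 20*F²)
s = 1267812 (s = 4*(123119 - (-97231 - 96603)) = 4*(123119 - 1*(-193834)) = 4*(123119 + 193834) = 4*316953 = 1267812)
c(W(p)) + s = 20*(-4/(-4))² + 1267812 = 20*(-4*(-¼))² + 1267812 = 20*1² + 1267812 = 20*1 + 1267812 = 20 + 1267812 = 1267832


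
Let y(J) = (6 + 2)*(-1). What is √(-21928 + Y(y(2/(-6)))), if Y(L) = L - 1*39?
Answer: 5*I*√879 ≈ 148.24*I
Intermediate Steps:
y(J) = -8 (y(J) = 8*(-1) = -8)
Y(L) = -39 + L (Y(L) = L - 39 = -39 + L)
√(-21928 + Y(y(2/(-6)))) = √(-21928 + (-39 - 8)) = √(-21928 - 47) = √(-21975) = 5*I*√879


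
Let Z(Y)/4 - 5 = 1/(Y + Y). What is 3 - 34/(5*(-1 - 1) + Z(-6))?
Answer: -15/29 ≈ -0.51724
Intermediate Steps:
Z(Y) = 20 + 2/Y (Z(Y) = 20 + 4/(Y + Y) = 20 + 4/((2*Y)) = 20 + 4*(1/(2*Y)) = 20 + 2/Y)
3 - 34/(5*(-1 - 1) + Z(-6)) = 3 - 34/(5*(-1 - 1) + (20 + 2/(-6))) = 3 - 34/(5*(-2) + (20 + 2*(-⅙))) = 3 - 34/(-10 + (20 - ⅓)) = 3 - 34/(-10 + 59/3) = 3 - 34/29/3 = 3 - 34*3/29 = 3 - 102/29 = -15/29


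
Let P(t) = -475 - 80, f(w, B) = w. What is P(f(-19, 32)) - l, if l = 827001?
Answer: -827556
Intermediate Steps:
P(t) = -555
P(f(-19, 32)) - l = -555 - 1*827001 = -555 - 827001 = -827556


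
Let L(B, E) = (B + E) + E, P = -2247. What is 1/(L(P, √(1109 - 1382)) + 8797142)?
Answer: 8794895/77350178062117 - 2*I*√273/77350178062117 ≈ 1.137e-7 - 4.2722e-13*I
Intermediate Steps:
L(B, E) = B + 2*E
1/(L(P, √(1109 - 1382)) + 8797142) = 1/((-2247 + 2*√(1109 - 1382)) + 8797142) = 1/((-2247 + 2*√(-273)) + 8797142) = 1/((-2247 + 2*(I*√273)) + 8797142) = 1/((-2247 + 2*I*√273) + 8797142) = 1/(8794895 + 2*I*√273)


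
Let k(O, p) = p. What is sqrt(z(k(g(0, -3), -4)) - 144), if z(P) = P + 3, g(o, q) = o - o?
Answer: I*sqrt(145) ≈ 12.042*I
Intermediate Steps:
g(o, q) = 0
z(P) = 3 + P
sqrt(z(k(g(0, -3), -4)) - 144) = sqrt((3 - 4) - 144) = sqrt(-1 - 144) = sqrt(-145) = I*sqrt(145)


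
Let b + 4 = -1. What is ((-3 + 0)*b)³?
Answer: 3375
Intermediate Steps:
b = -5 (b = -4 - 1 = -5)
((-3 + 0)*b)³ = ((-3 + 0)*(-5))³ = (-3*(-5))³ = 15³ = 3375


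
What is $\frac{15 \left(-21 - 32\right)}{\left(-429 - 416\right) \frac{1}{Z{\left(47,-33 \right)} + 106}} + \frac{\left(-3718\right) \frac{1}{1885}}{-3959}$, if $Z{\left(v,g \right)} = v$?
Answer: $\frac{13965084319}{97015295} \approx 143.95$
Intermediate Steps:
$\frac{15 \left(-21 - 32\right)}{\left(-429 - 416\right) \frac{1}{Z{\left(47,-33 \right)} + 106}} + \frac{\left(-3718\right) \frac{1}{1885}}{-3959} = \frac{15 \left(-21 - 32\right)}{\left(-429 - 416\right) \frac{1}{47 + 106}} + \frac{\left(-3718\right) \frac{1}{1885}}{-3959} = \frac{15 \left(-53\right)}{\left(-845\right) \frac{1}{153}} + \left(-3718\right) \frac{1}{1885} \left(- \frac{1}{3959}\right) = - \frac{795}{\left(-845\right) \frac{1}{153}} - - \frac{286}{574055} = - \frac{795}{- \frac{845}{153}} + \frac{286}{574055} = \left(-795\right) \left(- \frac{153}{845}\right) + \frac{286}{574055} = \frac{24327}{169} + \frac{286}{574055} = \frac{13965084319}{97015295}$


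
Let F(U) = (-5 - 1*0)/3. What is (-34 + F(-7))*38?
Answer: -4066/3 ≈ -1355.3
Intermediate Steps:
F(U) = -5/3 (F(U) = (-5 + 0)*(⅓) = -5*⅓ = -5/3)
(-34 + F(-7))*38 = (-34 - 5/3)*38 = -107/3*38 = -4066/3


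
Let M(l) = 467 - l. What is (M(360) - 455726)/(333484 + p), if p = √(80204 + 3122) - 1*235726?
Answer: -22270201101/4778271619 + 455619*√83326/9556543238 ≈ -4.6470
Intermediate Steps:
p = -235726 + √83326 (p = √83326 - 235726 = -235726 + √83326 ≈ -2.3544e+5)
(M(360) - 455726)/(333484 + p) = ((467 - 1*360) - 455726)/(333484 + (-235726 + √83326)) = ((467 - 360) - 455726)/(97758 + √83326) = (107 - 455726)/(97758 + √83326) = -455619/(97758 + √83326)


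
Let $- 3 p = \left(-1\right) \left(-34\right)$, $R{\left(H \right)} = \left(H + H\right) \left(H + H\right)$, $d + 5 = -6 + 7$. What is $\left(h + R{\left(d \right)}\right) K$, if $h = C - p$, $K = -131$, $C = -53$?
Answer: $- \frac{8777}{3} \approx -2925.7$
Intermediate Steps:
$d = -4$ ($d = -5 + \left(-6 + 7\right) = -5 + 1 = -4$)
$R{\left(H \right)} = 4 H^{2}$ ($R{\left(H \right)} = 2 H 2 H = 4 H^{2}$)
$p = - \frac{34}{3}$ ($p = - \frac{\left(-1\right) \left(-34\right)}{3} = \left(- \frac{1}{3}\right) 34 = - \frac{34}{3} \approx -11.333$)
$h = - \frac{125}{3}$ ($h = -53 - - \frac{34}{3} = -53 + \frac{34}{3} = - \frac{125}{3} \approx -41.667$)
$\left(h + R{\left(d \right)}\right) K = \left(- \frac{125}{3} + 4 \left(-4\right)^{2}\right) \left(-131\right) = \left(- \frac{125}{3} + 4 \cdot 16\right) \left(-131\right) = \left(- \frac{125}{3} + 64\right) \left(-131\right) = \frac{67}{3} \left(-131\right) = - \frac{8777}{3}$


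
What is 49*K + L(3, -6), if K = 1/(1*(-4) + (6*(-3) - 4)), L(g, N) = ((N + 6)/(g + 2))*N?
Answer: -49/26 ≈ -1.8846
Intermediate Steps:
L(g, N) = N*(6 + N)/(2 + g) (L(g, N) = ((6 + N)/(2 + g))*N = N*(6 + N)/(2 + g))
K = -1/26 (K = 1/(-4 + (-18 - 4)) = 1/(-4 - 22) = 1/(-26) = -1/26 ≈ -0.038462)
49*K + L(3, -6) = 49*(-1/26) - 6*(6 - 6)/(2 + 3) = -49/26 - 6*0/5 = -49/26 - 6*1/5*0 = -49/26 + 0 = -49/26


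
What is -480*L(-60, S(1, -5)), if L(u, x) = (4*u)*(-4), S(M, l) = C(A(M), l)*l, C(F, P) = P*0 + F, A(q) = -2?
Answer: -460800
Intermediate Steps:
C(F, P) = F (C(F, P) = 0 + F = F)
S(M, l) = -2*l
L(u, x) = -16*u
-480*L(-60, S(1, -5)) = -(-7680)*(-60) = -480*960 = -460800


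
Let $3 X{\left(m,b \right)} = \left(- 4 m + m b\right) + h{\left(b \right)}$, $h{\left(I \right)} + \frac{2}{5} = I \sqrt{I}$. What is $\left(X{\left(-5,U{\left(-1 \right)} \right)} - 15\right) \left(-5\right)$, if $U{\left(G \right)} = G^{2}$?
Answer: $49$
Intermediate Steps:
$h{\left(I \right)} = - \frac{2}{5} + I^{\frac{3}{2}}$ ($h{\left(I \right)} = - \frac{2}{5} + I \sqrt{I} = - \frac{2}{5} + I^{\frac{3}{2}}$)
$X{\left(m,b \right)} = - \frac{2}{15} - \frac{4 m}{3} + \frac{b^{\frac{3}{2}}}{3} + \frac{b m}{3}$ ($X{\left(m,b \right)} = \frac{\left(- 4 m + m b\right) + \left(- \frac{2}{5} + b^{\frac{3}{2}}\right)}{3} = \frac{\left(- 4 m + b m\right) + \left(- \frac{2}{5} + b^{\frac{3}{2}}\right)}{3} = \frac{- \frac{2}{5} + b^{\frac{3}{2}} - 4 m + b m}{3} = - \frac{2}{15} - \frac{4 m}{3} + \frac{b^{\frac{3}{2}}}{3} + \frac{b m}{3}$)
$\left(X{\left(-5,U{\left(-1 \right)} \right)} - 15\right) \left(-5\right) = \left(\left(- \frac{2}{15} - - \frac{20}{3} + \frac{\left(\left(-1\right)^{2}\right)^{\frac{3}{2}}}{3} + \frac{1}{3} \left(-1\right)^{2} \left(-5\right)\right) - 15\right) \left(-5\right) = \left(\left(- \frac{2}{15} + \frac{20}{3} + \frac{1^{\frac{3}{2}}}{3} + \frac{1}{3} \cdot 1 \left(-5\right)\right) - 15\right) \left(-5\right) = \left(\left(- \frac{2}{15} + \frac{20}{3} + \frac{1}{3} \cdot 1 - \frac{5}{3}\right) - 15\right) \left(-5\right) = \left(\left(- \frac{2}{15} + \frac{20}{3} + \frac{1}{3} - \frac{5}{3}\right) - 15\right) \left(-5\right) = \left(\frac{26}{5} - 15\right) \left(-5\right) = \left(- \frac{49}{5}\right) \left(-5\right) = 49$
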